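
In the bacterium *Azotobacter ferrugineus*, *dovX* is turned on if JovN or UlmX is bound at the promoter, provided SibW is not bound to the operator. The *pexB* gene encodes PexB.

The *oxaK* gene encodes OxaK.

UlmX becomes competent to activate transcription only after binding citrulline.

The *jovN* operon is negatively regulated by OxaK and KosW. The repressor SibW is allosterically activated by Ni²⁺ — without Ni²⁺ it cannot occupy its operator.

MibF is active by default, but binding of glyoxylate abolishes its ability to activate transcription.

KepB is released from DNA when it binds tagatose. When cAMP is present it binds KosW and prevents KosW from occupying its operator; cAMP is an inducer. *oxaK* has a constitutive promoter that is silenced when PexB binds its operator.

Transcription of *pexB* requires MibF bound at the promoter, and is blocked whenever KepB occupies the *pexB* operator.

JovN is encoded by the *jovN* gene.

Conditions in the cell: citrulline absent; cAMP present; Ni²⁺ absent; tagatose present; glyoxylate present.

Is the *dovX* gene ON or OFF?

Ni²⁺ is absent, so SibW is inactive.
Tagatose is present, so KepB is inactive.
Glyoxylate is present, so MibF is inactive.
Required activator MibF is absent, so *pexB* is not transcribed.
So PexB is not produced.
With no repressor bound, *oxaK* is transcribed.
So OxaK is produced and active.
cAMP is present, so KosW is inactive.
With repressor OxaK bound, *jovN* is not transcribed.
So JovN is not produced.
Citrulline is absent, so UlmX is inactive.
No activator is available at the *dovX* promoter, so *dovX* is not transcribed.

OFF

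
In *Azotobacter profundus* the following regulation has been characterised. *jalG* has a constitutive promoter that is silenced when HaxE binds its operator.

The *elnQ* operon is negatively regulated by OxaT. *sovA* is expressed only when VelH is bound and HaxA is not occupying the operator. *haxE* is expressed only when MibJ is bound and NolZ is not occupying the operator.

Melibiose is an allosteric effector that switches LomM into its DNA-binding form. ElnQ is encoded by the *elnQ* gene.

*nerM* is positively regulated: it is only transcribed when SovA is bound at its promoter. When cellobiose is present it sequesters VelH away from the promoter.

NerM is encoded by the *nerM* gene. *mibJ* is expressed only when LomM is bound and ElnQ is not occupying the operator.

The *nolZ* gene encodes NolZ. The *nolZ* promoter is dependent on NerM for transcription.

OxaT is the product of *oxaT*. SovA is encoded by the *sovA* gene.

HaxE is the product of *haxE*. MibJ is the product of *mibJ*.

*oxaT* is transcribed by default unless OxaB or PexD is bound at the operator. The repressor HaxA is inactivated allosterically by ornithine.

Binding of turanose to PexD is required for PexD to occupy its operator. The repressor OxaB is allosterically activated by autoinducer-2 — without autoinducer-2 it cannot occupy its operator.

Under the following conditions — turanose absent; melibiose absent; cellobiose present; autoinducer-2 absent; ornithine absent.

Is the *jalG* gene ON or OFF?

Cellobiose is present, so VelH is inactive.
Ornithine is absent, so HaxA is active.
With repressor HaxA bound, *sovA* is not transcribed.
So SovA is not produced.
Required activator SovA is absent, so *nerM* is not transcribed.
So NerM is not produced.
Required activator NerM is absent, so *nolZ* is not transcribed.
So NolZ is not produced.
Autoinducer-2 is absent, so OxaB is inactive.
Turanose is absent, so PexD is inactive.
With no repressor bound, *oxaT* is transcribed.
So OxaT is produced and active.
With repressor OxaT bound, *elnQ* is not transcribed.
So ElnQ is not produced.
Melibiose is absent, so LomM is inactive.
Required activator LomM is absent, so *mibJ* is not transcribed.
So MibJ is not produced.
Required activator MibJ is absent, so *haxE* is not transcribed.
So HaxE is not produced.
With no repressor bound, *jalG* is transcribed.

ON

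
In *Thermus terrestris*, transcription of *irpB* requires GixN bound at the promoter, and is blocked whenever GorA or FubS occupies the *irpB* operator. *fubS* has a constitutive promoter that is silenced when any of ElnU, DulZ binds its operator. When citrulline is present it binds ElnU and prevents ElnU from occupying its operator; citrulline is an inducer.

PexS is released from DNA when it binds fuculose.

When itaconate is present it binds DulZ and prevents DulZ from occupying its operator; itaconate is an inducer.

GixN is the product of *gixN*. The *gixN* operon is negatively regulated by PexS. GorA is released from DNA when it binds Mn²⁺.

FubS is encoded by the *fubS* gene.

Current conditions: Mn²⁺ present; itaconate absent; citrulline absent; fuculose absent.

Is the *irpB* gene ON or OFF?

OFF

Mn²⁺ is present, so GorA is inactive.
Fuculose is absent, so PexS is active.
With repressor PexS bound, *gixN* is not transcribed.
So GixN is not produced.
Citrulline is absent, so ElnU is active.
Itaconate is absent, so DulZ is active.
With repressor ElnU bound, *fubS* is not transcribed.
So FubS is not produced.
Required activator GixN is absent, so *irpB* is not transcribed.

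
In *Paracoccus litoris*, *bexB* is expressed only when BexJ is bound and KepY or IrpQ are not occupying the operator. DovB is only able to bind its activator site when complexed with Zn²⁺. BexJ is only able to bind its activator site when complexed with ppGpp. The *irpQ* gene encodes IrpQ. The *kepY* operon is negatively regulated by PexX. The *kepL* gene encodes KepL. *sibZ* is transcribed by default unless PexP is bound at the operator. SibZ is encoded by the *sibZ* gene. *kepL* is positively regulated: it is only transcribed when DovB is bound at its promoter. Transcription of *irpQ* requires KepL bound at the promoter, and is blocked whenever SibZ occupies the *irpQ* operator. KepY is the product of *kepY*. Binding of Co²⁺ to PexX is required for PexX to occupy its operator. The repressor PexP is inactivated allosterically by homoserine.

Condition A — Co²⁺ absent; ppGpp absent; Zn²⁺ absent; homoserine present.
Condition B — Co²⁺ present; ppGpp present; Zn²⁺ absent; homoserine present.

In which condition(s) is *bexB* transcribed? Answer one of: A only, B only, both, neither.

Condition A:
Co²⁺ is absent, so PexX is inactive.
With no repressor bound, *kepY* is transcribed.
So KepY is produced and active.
ppGpp is absent, so BexJ is inactive.
Zn²⁺ is absent, so DovB is inactive.
Required activator DovB is absent, so *kepL* is not transcribed.
So KepL is not produced.
Homoserine is present, so PexP is inactive.
With no repressor bound, *sibZ* is transcribed.
So SibZ is produced and active.
With repressor SibZ bound, *irpQ* is not transcribed.
So IrpQ is not produced.
With repressor KepY bound, *bexB* is not transcribed.
→ *bexB* is OFF in A.
Condition B:
Co²⁺ is present, so PexX is active.
With repressor PexX bound, *kepY* is not transcribed.
So KepY is not produced.
ppGpp is present, so BexJ is active.
Zn²⁺ is absent, so DovB is inactive.
Required activator DovB is absent, so *kepL* is not transcribed.
So KepL is not produced.
Homoserine is present, so PexP is inactive.
With no repressor bound, *sibZ* is transcribed.
So SibZ is produced and active.
With repressor SibZ bound, *irpQ* is not transcribed.
So IrpQ is not produced.
No repressor is bound and BexJ is active, so *bexB* is transcribed.
→ *bexB* is ON in B.

B only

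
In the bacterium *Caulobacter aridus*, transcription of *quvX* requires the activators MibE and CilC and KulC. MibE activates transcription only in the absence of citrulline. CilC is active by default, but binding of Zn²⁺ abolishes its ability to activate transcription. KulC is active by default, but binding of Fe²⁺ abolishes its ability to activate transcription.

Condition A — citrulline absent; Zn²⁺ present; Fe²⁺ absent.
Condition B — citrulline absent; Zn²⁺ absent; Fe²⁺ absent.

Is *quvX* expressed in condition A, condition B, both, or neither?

B only

Condition A:
Citrulline is absent, so MibE is active.
Zn²⁺ is present, so CilC is inactive.
Fe²⁺ is absent, so KulC is active.
Required activator CilC is absent, so *quvX* is not transcribed.
→ *quvX* is OFF in A.
Condition B:
Citrulline is absent, so MibE is active.
Zn²⁺ is absent, so CilC is active.
Fe²⁺ is absent, so KulC is active.
No repressor is bound and MibE and CilC and KulC are active, so *quvX* is transcribed.
→ *quvX* is ON in B.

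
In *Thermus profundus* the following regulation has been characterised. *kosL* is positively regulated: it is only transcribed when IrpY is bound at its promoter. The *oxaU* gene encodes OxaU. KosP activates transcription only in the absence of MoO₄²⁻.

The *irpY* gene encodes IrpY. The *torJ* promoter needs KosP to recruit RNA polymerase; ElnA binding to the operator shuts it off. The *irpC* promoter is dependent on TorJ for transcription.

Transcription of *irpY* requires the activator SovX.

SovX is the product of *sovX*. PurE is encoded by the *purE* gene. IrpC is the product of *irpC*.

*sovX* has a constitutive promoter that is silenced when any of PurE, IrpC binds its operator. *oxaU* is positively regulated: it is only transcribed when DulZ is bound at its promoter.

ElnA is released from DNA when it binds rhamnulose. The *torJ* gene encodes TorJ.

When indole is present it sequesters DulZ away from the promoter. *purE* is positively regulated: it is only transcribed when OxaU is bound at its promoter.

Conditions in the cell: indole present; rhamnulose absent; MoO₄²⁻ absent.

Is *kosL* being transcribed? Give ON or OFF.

ON

Indole is present, so DulZ is inactive.
Required activator DulZ is absent, so *oxaU* is not transcribed.
So OxaU is not produced.
Required activator OxaU is absent, so *purE* is not transcribed.
So PurE is not produced.
Rhamnulose is absent, so ElnA is active.
MoO₄²⁻ is absent, so KosP is active.
With repressor ElnA bound, *torJ* is not transcribed.
So TorJ is not produced.
Required activator TorJ is absent, so *irpC* is not transcribed.
So IrpC is not produced.
With no repressor bound, *sovX* is transcribed.
So SovX is produced and active.
No repressor is bound and SovX is active, so *irpY* is transcribed.
So IrpY is produced and active.
No repressor is bound and IrpY is active, so *kosL* is transcribed.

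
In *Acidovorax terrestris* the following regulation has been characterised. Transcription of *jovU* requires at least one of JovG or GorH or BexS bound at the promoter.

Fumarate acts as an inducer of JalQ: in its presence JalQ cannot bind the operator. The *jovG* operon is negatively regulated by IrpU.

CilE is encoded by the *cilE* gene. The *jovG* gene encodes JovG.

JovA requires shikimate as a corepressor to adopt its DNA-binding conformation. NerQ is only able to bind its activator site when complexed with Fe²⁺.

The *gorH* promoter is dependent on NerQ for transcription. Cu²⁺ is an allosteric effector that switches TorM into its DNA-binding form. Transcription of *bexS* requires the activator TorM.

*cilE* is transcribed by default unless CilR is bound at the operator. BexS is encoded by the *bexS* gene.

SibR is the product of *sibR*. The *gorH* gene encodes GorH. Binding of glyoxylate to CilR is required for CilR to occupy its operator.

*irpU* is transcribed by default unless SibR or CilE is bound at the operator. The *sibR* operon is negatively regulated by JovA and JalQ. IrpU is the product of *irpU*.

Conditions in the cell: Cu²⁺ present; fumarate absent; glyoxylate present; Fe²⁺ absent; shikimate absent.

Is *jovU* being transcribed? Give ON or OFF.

Shikimate is absent, so JovA is inactive.
Fumarate is absent, so JalQ is active.
With repressor JalQ bound, *sibR* is not transcribed.
So SibR is not produced.
Glyoxylate is present, so CilR is active.
With repressor CilR bound, *cilE* is not transcribed.
So CilE is not produced.
With no repressor bound, *irpU* is transcribed.
So IrpU is produced and active.
With repressor IrpU bound, *jovG* is not transcribed.
So JovG is not produced.
Fe²⁺ is absent, so NerQ is inactive.
Required activator NerQ is absent, so *gorH* is not transcribed.
So GorH is not produced.
Cu²⁺ is present, so TorM is active.
No repressor is bound and TorM is active, so *bexS* is transcribed.
So BexS is produced and active.
Activator BexS is present, so *jovU* is transcribed.

ON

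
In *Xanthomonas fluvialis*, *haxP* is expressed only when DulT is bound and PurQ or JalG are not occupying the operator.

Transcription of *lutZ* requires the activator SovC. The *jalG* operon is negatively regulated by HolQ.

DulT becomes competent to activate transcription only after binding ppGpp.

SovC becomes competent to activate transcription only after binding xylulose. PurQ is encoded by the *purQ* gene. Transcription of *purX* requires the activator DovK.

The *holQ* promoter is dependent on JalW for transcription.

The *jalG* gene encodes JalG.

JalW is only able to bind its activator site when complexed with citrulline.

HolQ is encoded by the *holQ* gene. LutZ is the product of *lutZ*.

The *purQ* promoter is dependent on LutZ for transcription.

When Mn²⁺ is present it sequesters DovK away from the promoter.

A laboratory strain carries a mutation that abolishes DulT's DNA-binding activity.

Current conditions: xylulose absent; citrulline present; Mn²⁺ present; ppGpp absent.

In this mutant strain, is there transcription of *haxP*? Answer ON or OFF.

Xylulose is absent, so SovC is inactive.
Required activator SovC is absent, so *lutZ* is not transcribed.
So LutZ is not produced.
Required activator LutZ is absent, so *purQ* is not transcribed.
So PurQ is not produced.
Citrulline is present, so JalW is active.
No repressor is bound and JalW is active, so *holQ* is transcribed.
So HolQ is produced and active.
With repressor HolQ bound, *jalG* is not transcribed.
So JalG is not produced.
DulT is non-functional in this strain, so it has no effect.
Required activator DulT is absent, so *haxP* is not transcribed.

OFF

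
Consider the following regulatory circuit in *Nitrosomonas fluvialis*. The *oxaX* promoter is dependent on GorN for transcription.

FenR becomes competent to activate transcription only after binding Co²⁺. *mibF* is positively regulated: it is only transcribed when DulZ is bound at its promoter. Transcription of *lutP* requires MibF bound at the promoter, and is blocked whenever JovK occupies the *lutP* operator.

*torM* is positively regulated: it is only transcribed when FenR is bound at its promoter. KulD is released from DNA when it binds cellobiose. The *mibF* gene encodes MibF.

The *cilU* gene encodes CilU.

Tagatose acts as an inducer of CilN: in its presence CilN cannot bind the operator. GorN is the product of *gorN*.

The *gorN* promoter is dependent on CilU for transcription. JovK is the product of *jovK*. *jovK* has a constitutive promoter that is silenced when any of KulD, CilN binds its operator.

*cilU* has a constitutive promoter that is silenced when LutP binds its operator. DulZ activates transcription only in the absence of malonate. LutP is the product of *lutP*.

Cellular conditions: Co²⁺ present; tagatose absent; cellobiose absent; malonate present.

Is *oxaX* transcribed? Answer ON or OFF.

ON

Malonate is present, so DulZ is inactive.
Required activator DulZ is absent, so *mibF* is not transcribed.
So MibF is not produced.
Cellobiose is absent, so KulD is active.
Tagatose is absent, so CilN is active.
With repressor KulD bound, *jovK* is not transcribed.
So JovK is not produced.
Required activator MibF is absent, so *lutP* is not transcribed.
So LutP is not produced.
With no repressor bound, *cilU* is transcribed.
So CilU is produced and active.
No repressor is bound and CilU is active, so *gorN* is transcribed.
So GorN is produced and active.
No repressor is bound and GorN is active, so *oxaX* is transcribed.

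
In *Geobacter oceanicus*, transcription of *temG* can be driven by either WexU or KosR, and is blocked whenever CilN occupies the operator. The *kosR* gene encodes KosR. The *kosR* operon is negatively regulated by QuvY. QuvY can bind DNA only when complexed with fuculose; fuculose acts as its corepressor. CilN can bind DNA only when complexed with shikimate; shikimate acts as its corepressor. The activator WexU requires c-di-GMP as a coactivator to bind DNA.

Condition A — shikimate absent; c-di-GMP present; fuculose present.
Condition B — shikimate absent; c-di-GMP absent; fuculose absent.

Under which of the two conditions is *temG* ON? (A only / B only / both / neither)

both

Condition A:
Shikimate is absent, so CilN is inactive.
c-di-GMP is present, so WexU is active.
Fuculose is present, so QuvY is active.
With repressor QuvY bound, *kosR* is not transcribed.
So KosR is not produced.
Activator WexU is present, so *temG* is transcribed.
→ *temG* is ON in A.
Condition B:
Shikimate is absent, so CilN is inactive.
c-di-GMP is absent, so WexU is inactive.
Fuculose is absent, so QuvY is inactive.
With no repressor bound, *kosR* is transcribed.
So KosR is produced and active.
Activator KosR is present, so *temG* is transcribed.
→ *temG* is ON in B.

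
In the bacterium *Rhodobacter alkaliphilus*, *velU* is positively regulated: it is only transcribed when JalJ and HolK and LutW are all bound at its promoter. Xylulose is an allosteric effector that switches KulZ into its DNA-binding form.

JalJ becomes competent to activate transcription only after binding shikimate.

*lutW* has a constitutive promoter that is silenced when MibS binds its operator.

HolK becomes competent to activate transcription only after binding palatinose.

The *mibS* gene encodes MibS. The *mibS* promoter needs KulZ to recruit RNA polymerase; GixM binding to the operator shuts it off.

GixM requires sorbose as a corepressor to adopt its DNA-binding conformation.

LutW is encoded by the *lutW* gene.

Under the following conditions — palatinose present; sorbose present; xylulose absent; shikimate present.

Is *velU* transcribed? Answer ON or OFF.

ON

Shikimate is present, so JalJ is active.
Palatinose is present, so HolK is active.
Xylulose is absent, so KulZ is inactive.
Sorbose is present, so GixM is active.
With repressor GixM bound, *mibS* is not transcribed.
So MibS is not produced.
With no repressor bound, *lutW* is transcribed.
So LutW is produced and active.
No repressor is bound and JalJ and HolK and LutW are active, so *velU* is transcribed.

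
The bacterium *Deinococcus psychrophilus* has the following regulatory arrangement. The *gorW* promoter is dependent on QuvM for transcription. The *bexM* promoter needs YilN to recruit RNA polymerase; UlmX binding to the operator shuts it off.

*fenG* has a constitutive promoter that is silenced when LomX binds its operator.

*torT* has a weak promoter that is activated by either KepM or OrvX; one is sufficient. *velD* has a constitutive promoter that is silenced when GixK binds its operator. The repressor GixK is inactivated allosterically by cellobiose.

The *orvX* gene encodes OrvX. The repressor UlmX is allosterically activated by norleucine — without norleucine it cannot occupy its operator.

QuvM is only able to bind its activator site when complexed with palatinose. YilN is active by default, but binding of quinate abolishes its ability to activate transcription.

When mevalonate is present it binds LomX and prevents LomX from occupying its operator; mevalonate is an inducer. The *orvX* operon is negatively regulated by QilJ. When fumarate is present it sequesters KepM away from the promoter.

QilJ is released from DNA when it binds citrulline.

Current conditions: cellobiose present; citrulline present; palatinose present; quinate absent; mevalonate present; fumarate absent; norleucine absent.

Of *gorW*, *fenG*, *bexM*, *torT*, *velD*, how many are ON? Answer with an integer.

5

Palatinose is present, so QuvM is active.
No repressor is bound and QuvM is active, so *gorW* is transcribed.
→ *gorW* is ON.
Mevalonate is present, so LomX is inactive.
With no repressor bound, *fenG* is transcribed.
→ *fenG* is ON.
Norleucine is absent, so UlmX is inactive.
Quinate is absent, so YilN is active.
No repressor is bound and YilN is active, so *bexM* is transcribed.
→ *bexM* is ON.
Fumarate is absent, so KepM is active.
Citrulline is present, so QilJ is inactive.
With no repressor bound, *orvX* is transcribed.
So OrvX is produced and active.
Activator KepM is present, so *torT* is transcribed.
→ *torT* is ON.
Cellobiose is present, so GixK is inactive.
With no repressor bound, *velD* is transcribed.
→ *velD* is ON.
5 of the 5 genes are transcribed.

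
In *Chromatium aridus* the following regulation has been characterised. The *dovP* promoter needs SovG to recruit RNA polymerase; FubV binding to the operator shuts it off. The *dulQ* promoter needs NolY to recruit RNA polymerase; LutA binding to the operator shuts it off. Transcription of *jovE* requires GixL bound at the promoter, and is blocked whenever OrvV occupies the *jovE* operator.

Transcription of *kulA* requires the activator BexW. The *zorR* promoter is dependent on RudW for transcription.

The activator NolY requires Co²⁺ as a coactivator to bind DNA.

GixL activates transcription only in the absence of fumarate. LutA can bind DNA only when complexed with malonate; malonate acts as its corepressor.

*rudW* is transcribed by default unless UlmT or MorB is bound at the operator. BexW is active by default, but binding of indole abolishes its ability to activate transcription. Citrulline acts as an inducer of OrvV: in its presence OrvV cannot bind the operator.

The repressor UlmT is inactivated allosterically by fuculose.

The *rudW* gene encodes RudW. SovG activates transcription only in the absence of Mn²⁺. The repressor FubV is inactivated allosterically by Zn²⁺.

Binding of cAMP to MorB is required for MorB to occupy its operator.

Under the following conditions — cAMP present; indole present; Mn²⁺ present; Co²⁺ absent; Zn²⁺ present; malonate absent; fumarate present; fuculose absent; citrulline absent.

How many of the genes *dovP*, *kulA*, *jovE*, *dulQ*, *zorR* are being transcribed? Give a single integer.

0

Zn²⁺ is present, so FubV is inactive.
Mn²⁺ is present, so SovG is inactive.
Required activator SovG is absent, so *dovP* is not transcribed.
→ *dovP* is OFF.
Indole is present, so BexW is inactive.
Required activator BexW is absent, so *kulA* is not transcribed.
→ *kulA* is OFF.
Fumarate is present, so GixL is inactive.
Citrulline is absent, so OrvV is active.
With repressor OrvV bound, *jovE* is not transcribed.
→ *jovE* is OFF.
Malonate is absent, so LutA is inactive.
Co²⁺ is absent, so NolY is inactive.
Required activator NolY is absent, so *dulQ* is not transcribed.
→ *dulQ* is OFF.
Fuculose is absent, so UlmT is active.
cAMP is present, so MorB is active.
With repressor UlmT bound, *rudW* is not transcribed.
So RudW is not produced.
Required activator RudW is absent, so *zorR* is not transcribed.
→ *zorR* is OFF.
0 of the 5 genes are transcribed.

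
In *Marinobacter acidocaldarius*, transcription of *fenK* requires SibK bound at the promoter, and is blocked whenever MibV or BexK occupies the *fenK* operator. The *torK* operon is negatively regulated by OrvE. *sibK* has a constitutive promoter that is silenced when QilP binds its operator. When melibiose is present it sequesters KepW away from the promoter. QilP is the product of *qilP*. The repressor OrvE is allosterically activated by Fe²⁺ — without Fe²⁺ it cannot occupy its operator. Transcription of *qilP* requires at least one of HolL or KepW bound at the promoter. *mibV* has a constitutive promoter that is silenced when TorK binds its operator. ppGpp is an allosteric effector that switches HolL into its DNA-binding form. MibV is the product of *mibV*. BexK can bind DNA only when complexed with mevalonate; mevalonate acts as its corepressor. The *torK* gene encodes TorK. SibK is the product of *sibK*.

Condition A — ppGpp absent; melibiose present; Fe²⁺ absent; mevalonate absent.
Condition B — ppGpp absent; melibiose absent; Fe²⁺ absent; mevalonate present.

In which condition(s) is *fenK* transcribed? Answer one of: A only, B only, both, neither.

Condition A:
ppGpp is absent, so HolL is inactive.
Melibiose is present, so KepW is inactive.
No activator is available at the *qilP* promoter, so *qilP* is not transcribed.
So QilP is not produced.
With no repressor bound, *sibK* is transcribed.
So SibK is produced and active.
Fe²⁺ is absent, so OrvE is inactive.
With no repressor bound, *torK* is transcribed.
So TorK is produced and active.
With repressor TorK bound, *mibV* is not transcribed.
So MibV is not produced.
Mevalonate is absent, so BexK is inactive.
No repressor is bound and SibK is active, so *fenK* is transcribed.
→ *fenK* is ON in A.
Condition B:
ppGpp is absent, so HolL is inactive.
Melibiose is absent, so KepW is active.
Activator KepW is present, so *qilP* is transcribed.
So QilP is produced and active.
With repressor QilP bound, *sibK* is not transcribed.
So SibK is not produced.
Fe²⁺ is absent, so OrvE is inactive.
With no repressor bound, *torK* is transcribed.
So TorK is produced and active.
With repressor TorK bound, *mibV* is not transcribed.
So MibV is not produced.
Mevalonate is present, so BexK is active.
With repressor BexK bound, *fenK* is not transcribed.
→ *fenK* is OFF in B.

A only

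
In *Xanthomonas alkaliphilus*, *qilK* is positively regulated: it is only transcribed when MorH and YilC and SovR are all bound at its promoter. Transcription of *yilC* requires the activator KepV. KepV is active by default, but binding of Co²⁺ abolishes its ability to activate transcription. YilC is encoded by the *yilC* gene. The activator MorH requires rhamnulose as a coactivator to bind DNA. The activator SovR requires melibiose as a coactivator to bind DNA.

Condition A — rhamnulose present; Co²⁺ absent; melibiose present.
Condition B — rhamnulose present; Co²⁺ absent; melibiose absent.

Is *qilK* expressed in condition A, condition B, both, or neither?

A only

Condition A:
Rhamnulose is present, so MorH is active.
Co²⁺ is absent, so KepV is active.
No repressor is bound and KepV is active, so *yilC* is transcribed.
So YilC is produced and active.
Melibiose is present, so SovR is active.
No repressor is bound and MorH and YilC and SovR are active, so *qilK* is transcribed.
→ *qilK* is ON in A.
Condition B:
Rhamnulose is present, so MorH is active.
Co²⁺ is absent, so KepV is active.
No repressor is bound and KepV is active, so *yilC* is transcribed.
So YilC is produced and active.
Melibiose is absent, so SovR is inactive.
Required activator SovR is absent, so *qilK* is not transcribed.
→ *qilK* is OFF in B.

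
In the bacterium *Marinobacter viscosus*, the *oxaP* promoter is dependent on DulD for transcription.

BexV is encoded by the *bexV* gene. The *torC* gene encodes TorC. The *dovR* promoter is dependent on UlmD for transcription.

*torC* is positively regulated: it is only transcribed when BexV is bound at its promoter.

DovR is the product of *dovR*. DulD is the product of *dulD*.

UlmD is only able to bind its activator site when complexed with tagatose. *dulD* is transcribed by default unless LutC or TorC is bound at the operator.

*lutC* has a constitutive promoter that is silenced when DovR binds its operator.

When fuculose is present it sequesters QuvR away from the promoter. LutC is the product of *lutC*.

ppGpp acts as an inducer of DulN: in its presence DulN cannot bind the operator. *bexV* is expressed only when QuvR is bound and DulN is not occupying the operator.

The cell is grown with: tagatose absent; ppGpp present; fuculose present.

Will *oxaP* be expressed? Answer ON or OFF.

OFF

Tagatose is absent, so UlmD is inactive.
Required activator UlmD is absent, so *dovR* is not transcribed.
So DovR is not produced.
With no repressor bound, *lutC* is transcribed.
So LutC is produced and active.
Fuculose is present, so QuvR is inactive.
ppGpp is present, so DulN is inactive.
Required activator QuvR is absent, so *bexV* is not transcribed.
So BexV is not produced.
Required activator BexV is absent, so *torC* is not transcribed.
So TorC is not produced.
With repressor LutC bound, *dulD* is not transcribed.
So DulD is not produced.
Required activator DulD is absent, so *oxaP* is not transcribed.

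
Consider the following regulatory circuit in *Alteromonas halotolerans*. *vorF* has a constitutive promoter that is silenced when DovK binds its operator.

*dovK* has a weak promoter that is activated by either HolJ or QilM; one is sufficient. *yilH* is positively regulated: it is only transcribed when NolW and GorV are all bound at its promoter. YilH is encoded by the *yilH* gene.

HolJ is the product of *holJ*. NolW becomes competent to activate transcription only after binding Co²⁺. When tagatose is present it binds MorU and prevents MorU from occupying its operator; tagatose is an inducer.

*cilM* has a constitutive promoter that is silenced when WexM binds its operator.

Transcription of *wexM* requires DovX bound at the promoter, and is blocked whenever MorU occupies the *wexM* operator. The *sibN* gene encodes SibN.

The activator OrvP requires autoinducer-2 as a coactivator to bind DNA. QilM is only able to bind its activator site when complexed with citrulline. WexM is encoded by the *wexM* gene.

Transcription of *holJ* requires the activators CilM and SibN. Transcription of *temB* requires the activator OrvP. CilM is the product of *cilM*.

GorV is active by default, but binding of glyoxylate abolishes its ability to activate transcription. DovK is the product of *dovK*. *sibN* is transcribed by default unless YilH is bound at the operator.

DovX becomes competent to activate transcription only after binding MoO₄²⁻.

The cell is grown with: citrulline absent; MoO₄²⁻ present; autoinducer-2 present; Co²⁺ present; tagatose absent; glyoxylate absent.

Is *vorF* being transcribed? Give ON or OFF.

Tagatose is absent, so MorU is active.
MoO₄²⁻ is present, so DovX is active.
With repressor MorU bound, *wexM* is not transcribed.
So WexM is not produced.
With no repressor bound, *cilM* is transcribed.
So CilM is produced and active.
Co²⁺ is present, so NolW is active.
Glyoxylate is absent, so GorV is active.
No repressor is bound and NolW and GorV are active, so *yilH* is transcribed.
So YilH is produced and active.
With repressor YilH bound, *sibN* is not transcribed.
So SibN is not produced.
Required activator SibN is absent, so *holJ* is not transcribed.
So HolJ is not produced.
Citrulline is absent, so QilM is inactive.
No activator is available at the *dovK* promoter, so *dovK* is not transcribed.
So DovK is not produced.
With no repressor bound, *vorF* is transcribed.

ON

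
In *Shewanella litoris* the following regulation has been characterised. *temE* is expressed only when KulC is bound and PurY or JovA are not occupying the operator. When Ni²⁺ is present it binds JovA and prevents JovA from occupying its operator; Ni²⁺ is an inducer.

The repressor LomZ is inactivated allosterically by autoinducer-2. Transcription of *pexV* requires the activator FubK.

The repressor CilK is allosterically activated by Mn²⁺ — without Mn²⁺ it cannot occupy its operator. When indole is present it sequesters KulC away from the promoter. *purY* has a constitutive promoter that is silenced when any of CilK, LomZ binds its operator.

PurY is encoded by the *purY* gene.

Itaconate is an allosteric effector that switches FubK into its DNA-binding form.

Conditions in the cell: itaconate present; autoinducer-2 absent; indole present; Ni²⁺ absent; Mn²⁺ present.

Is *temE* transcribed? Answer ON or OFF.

Mn²⁺ is present, so CilK is active.
Autoinducer-2 is absent, so LomZ is active.
With repressor CilK bound, *purY* is not transcribed.
So PurY is not produced.
Indole is present, so KulC is inactive.
Ni²⁺ is absent, so JovA is active.
With repressor JovA bound, *temE* is not transcribed.

OFF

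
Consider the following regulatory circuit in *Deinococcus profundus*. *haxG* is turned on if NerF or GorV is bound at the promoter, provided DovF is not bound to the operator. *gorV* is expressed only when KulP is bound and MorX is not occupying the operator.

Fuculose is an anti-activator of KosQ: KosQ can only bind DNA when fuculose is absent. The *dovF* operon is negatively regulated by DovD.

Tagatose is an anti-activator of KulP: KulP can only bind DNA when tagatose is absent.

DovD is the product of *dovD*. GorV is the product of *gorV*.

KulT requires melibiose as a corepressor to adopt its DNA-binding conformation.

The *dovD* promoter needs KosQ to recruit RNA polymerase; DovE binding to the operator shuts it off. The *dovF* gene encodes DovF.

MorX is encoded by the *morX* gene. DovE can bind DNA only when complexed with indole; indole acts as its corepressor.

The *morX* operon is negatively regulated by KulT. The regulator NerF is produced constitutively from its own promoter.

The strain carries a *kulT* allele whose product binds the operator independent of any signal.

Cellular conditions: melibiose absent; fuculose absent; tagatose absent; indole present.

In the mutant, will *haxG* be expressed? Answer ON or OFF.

NerF is produced constitutively and is active.
Fuculose is absent, so KosQ is active.
Indole is present, so DovE is active.
With repressor DovE bound, *dovD* is not transcribed.
So DovD is not produced.
With no repressor bound, *dovF* is transcribed.
So DovF is produced and active.
Tagatose is absent, so KulP is active.
KulT is constitutively active in this strain.
With repressor KulT bound, *morX* is not transcribed.
So MorX is not produced.
No repressor is bound and KulP is active, so *gorV* is transcribed.
So GorV is produced and active.
With repressor DovF bound, *haxG* is not transcribed.

OFF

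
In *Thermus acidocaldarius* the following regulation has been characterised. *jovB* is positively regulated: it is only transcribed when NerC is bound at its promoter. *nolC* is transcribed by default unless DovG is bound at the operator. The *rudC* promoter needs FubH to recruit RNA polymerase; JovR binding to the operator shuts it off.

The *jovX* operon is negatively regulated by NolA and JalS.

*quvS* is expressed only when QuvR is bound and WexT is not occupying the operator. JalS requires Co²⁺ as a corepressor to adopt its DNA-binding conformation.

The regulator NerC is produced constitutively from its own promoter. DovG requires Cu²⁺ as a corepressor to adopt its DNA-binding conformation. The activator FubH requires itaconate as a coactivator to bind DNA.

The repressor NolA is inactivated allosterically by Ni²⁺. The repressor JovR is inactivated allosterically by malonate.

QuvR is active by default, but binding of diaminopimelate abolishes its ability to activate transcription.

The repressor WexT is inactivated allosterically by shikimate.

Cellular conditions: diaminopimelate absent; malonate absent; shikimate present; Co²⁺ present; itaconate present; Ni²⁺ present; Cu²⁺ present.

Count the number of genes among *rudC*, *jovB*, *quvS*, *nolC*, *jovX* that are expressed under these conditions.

2

Itaconate is present, so FubH is active.
Malonate is absent, so JovR is active.
With repressor JovR bound, *rudC* is not transcribed.
→ *rudC* is OFF.
NerC is produced constitutively and is active.
No repressor is bound and NerC is active, so *jovB* is transcribed.
→ *jovB* is ON.
Diaminopimelate is absent, so QuvR is active.
Shikimate is present, so WexT is inactive.
No repressor is bound and QuvR is active, so *quvS* is transcribed.
→ *quvS* is ON.
Cu²⁺ is present, so DovG is active.
With repressor DovG bound, *nolC* is not transcribed.
→ *nolC* is OFF.
Ni²⁺ is present, so NolA is inactive.
Co²⁺ is present, so JalS is active.
With repressor JalS bound, *jovX* is not transcribed.
→ *jovX* is OFF.
2 of the 5 genes are transcribed.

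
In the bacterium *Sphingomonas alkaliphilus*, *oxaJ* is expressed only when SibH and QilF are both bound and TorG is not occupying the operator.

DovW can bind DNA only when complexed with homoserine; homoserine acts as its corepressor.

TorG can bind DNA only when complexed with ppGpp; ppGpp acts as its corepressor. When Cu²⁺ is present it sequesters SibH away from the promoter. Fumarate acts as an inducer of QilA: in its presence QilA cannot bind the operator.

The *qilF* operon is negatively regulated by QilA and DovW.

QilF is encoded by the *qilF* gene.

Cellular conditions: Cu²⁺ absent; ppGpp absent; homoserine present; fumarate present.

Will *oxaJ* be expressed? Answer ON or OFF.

OFF

Cu²⁺ is absent, so SibH is active.
ppGpp is absent, so TorG is inactive.
Fumarate is present, so QilA is inactive.
Homoserine is present, so DovW is active.
With repressor DovW bound, *qilF* is not transcribed.
So QilF is not produced.
Required activator QilF is absent, so *oxaJ* is not transcribed.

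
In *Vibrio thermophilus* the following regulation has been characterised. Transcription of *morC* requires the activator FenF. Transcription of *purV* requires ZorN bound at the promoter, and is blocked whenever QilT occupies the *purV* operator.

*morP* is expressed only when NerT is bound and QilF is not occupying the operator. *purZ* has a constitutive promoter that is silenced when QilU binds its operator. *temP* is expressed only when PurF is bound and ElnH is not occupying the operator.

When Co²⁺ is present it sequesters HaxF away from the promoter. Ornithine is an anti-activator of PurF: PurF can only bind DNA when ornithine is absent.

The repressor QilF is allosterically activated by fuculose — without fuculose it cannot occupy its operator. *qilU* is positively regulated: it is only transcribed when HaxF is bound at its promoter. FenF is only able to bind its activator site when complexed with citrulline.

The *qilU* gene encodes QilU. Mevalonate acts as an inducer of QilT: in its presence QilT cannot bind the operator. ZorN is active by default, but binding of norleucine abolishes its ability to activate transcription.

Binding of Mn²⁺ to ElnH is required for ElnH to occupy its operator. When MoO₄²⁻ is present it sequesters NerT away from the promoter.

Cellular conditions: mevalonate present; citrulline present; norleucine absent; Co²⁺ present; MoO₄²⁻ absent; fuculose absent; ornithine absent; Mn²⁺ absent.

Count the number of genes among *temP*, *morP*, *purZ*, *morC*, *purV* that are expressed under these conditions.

5

Ornithine is absent, so PurF is active.
Mn²⁺ is absent, so ElnH is inactive.
No repressor is bound and PurF is active, so *temP* is transcribed.
→ *temP* is ON.
Fuculose is absent, so QilF is inactive.
MoO₄²⁻ is absent, so NerT is active.
No repressor is bound and NerT is active, so *morP* is transcribed.
→ *morP* is ON.
Co²⁺ is present, so HaxF is inactive.
Required activator HaxF is absent, so *qilU* is not transcribed.
So QilU is not produced.
With no repressor bound, *purZ* is transcribed.
→ *purZ* is ON.
Citrulline is present, so FenF is active.
No repressor is bound and FenF is active, so *morC* is transcribed.
→ *morC* is ON.
Mevalonate is present, so QilT is inactive.
Norleucine is absent, so ZorN is active.
No repressor is bound and ZorN is active, so *purV* is transcribed.
→ *purV* is ON.
5 of the 5 genes are transcribed.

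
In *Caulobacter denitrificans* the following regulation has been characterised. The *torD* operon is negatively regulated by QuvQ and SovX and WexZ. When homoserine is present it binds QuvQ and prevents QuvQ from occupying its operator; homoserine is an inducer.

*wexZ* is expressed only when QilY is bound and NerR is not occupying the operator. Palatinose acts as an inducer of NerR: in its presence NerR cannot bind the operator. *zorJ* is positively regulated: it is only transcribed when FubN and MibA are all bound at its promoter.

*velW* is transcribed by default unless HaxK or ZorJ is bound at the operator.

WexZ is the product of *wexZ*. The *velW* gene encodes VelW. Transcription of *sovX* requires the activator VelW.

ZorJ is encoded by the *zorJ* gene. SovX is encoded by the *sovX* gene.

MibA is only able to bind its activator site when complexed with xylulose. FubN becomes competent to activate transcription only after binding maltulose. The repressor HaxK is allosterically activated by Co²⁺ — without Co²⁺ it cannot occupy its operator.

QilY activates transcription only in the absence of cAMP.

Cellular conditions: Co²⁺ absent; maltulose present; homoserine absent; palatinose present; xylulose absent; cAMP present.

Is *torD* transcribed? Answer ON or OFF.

Homoserine is absent, so QuvQ is active.
Co²⁺ is absent, so HaxK is inactive.
Maltulose is present, so FubN is active.
Xylulose is absent, so MibA is inactive.
Required activator MibA is absent, so *zorJ* is not transcribed.
So ZorJ is not produced.
With no repressor bound, *velW* is transcribed.
So VelW is produced and active.
No repressor is bound and VelW is active, so *sovX* is transcribed.
So SovX is produced and active.
Palatinose is present, so NerR is inactive.
cAMP is present, so QilY is inactive.
Required activator QilY is absent, so *wexZ* is not transcribed.
So WexZ is not produced.
With repressor QuvQ bound, *torD* is not transcribed.

OFF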